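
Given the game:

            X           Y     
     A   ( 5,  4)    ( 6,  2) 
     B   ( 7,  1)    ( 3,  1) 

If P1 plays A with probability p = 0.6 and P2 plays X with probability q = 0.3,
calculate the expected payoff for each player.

E[P1] = 5.1, E[P2] = 1.96

Work:
E[P1] = p·q·π₁(A,X) + p·(1-q)·π₁(A,Y) + (1-p)·q·π₁(B,X) + (1-p)·(1-q)·π₁(B,Y)
= 0.6·0.3·5 + 0.6·0.7·6 + 0.4·0.3·7 + 0.4·0.7·3
= 5.1

E[P2] = 1.96 (similar calculation)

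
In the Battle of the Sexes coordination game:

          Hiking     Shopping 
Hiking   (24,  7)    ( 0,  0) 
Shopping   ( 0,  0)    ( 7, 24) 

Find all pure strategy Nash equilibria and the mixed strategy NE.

Pure NE: (Hiking, Hiking) and (Shopping, Shopping); Mixed NE: p = 0.7742, q = 0.2258

Work:
Check pure NE:
(Hiking, Hiking): (24, 7) - no unilateral deviation beneficial
(Shopping, Shopping): (7, 24) - no unilateral deviation beneficial
Mixed NE: P1 plays Hiking with p = 0.7742, P2 plays Hiking with q = 0.2258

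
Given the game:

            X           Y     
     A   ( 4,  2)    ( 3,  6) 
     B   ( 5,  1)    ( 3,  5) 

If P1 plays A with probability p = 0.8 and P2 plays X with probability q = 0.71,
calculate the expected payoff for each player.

E[P1] = 3.852, E[P2] = 2.96

Work:
E[P1] = p·q·π₁(A,X) + p·(1-q)·π₁(A,Y) + (1-p)·q·π₁(B,X) + (1-p)·(1-q)·π₁(B,Y)
= 0.8·0.71·4 + 0.8·0.29·3 + 0.2·0.71·5 + 0.2·0.29·3
= 3.852

E[P2] = 2.96 (similar calculation)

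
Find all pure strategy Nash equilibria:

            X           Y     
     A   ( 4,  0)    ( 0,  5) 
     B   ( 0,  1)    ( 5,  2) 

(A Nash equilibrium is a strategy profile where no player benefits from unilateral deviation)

Nash equilibrium: (B, Y)

Work:
Best responses:
  P1 vs X: payoffs [4, 0] → best response A (payoff 4)
  P1 vs Y: payoffs [0, 5] → best response B (payoff 5)
  P2 vs A: payoffs [0, 5] → best response Y (payoff 5)
  P2 vs B: payoffs [1, 2] → best response Y (payoff 2)
Mutual best responses: (B,Y) → Nash equilibria.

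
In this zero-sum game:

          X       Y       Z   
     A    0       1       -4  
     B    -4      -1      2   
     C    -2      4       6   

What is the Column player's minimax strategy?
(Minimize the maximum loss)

Column should play X, value = 0

Work:
Column player minimizes Row's maximum payoff:
Column X: max payoff to Row = 0
Column Y: max payoff to Row = 4
Column Z: max payoff to Row = 6
Minimum is 0, achieved by column X.
Minimax strategy: X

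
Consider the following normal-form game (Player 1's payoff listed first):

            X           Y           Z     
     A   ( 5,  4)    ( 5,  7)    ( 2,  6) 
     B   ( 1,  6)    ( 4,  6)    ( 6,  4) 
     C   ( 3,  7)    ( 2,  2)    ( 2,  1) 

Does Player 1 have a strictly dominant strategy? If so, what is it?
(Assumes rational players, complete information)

No strictly dominant strategy exists for Player 1

Work:
A strategy strictly dominates another if it gives a strictly higher payoff against every opponent action. Compare each pair of P1's strategies column-by-column:
  A vs B: [5 vs 1, 5 vs 4, 2 vs 6] → A does not strictly dominate B (column Z: 2 ≤ 6)
  A vs C: [5 vs 3, 5 vs 2, 2 vs 2] → A does not strictly dominate C (column Z: 2 ≤ 2)
  B vs A: [1 vs 5, 4 vs 5, 6 vs 2] → B does not strictly dominate A (column X: 1 ≤ 5)
  B vs C: [1 vs 3, 4 vs 2, 6 vs 2] → B does not strictly dominate C (column X: 1 ≤ 3)
  C vs A: [3 vs 5, 2 vs 5, 2 vs 2] → C does not strictly dominate A (column X: 3 ≤ 5)
  C vs B: [3 vs 1, 2 vs 4, 2 vs 6] → C does not strictly dominate B (column Y: 2 ≤ 4)
No single strategy strictly dominates all others → no strictly dominant strategy.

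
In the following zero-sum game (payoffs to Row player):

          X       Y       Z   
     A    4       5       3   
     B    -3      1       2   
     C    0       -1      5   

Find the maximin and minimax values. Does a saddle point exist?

Maximin = 3, Minimax = 4, Saddle: False

Work:
Row minimums: [3, -3, -1] → maximin = 3
Column maximums: [4, 5, 5] → minimax = 4
No saddle point (maximin ≠ minimax). Mixed strategy needed.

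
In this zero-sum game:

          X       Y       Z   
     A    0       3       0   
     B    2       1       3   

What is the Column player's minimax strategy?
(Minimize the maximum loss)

Column should play X, value = 2

Work:
Column player minimizes Row's maximum payoff:
Column X: max payoff to Row = 2
Column Y: max payoff to Row = 3
Column Z: max payoff to Row = 3
Minimum is 2, achieved by column X.
Minimax strategy: X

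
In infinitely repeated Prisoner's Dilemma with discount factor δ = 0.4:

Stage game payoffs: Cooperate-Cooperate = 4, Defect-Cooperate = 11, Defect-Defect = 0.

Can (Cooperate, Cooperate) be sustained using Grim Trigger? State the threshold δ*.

δ* = 0.6364; since δ = 0.4 < 0.6364, cooperation cannot be sustained

Work:
For Grim Trigger:
Cooperate forever: 4/(1-δ)
Defect then punished: 11 + 0·δ/(1-δ)
Need: 4/(1-δ) ≥ 11 + 0·δ/(1-δ)
Solving: δ ≥ (T-R)/(T-P) = (11-4)/(11-0) = 0.6364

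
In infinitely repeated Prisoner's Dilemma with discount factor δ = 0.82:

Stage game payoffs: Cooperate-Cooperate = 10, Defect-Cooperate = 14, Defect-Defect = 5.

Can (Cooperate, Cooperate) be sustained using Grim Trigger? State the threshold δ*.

δ* = 0.4444; since δ = 0.82 ≥ 0.4444, cooperation can be sustained

Work:
For Grim Trigger:
Cooperate forever: 10/(1-δ)
Defect then punished: 14 + 5·δ/(1-δ)
Need: 10/(1-δ) ≥ 14 + 5·δ/(1-δ)
Solving: δ ≥ (T-R)/(T-P) = (14-10)/(14-5) = 0.4444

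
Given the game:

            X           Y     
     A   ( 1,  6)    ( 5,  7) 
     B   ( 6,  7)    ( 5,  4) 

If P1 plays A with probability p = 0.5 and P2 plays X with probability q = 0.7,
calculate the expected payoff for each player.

E[P1] = 3.95, E[P2] = 6.2

Work:
E[P1] = p·q·π₁(A,X) + p·(1-q)·π₁(A,Y) + (1-p)·q·π₁(B,X) + (1-p)·(1-q)·π₁(B,Y)
= 0.5·0.7·1 + 0.5·0.3·5 + 0.5·0.7·6 + 0.5·0.3·5
= 3.95

E[P2] = 6.2 (similar calculation)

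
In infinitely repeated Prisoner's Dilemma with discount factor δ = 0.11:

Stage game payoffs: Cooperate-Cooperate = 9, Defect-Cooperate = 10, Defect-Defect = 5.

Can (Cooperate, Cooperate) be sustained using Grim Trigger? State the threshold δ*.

δ* = 0.2; since δ = 0.11 < 0.2, cooperation cannot be sustained

Work:
For Grim Trigger:
Cooperate forever: 9/(1-δ)
Defect then punished: 10 + 5·δ/(1-δ)
Need: 9/(1-δ) ≥ 10 + 5·δ/(1-δ)
Solving: δ ≥ (T-R)/(T-P) = (10-9)/(10-5) = 0.2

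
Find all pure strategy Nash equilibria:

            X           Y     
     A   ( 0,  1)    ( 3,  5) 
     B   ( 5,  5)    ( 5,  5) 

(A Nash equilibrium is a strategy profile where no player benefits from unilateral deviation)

Nash equilibrium: (B, X), (B, Y)

Work:
Best responses:
  P1 vs X: payoffs [0, 5] → best response B (payoff 5)
  P1 vs Y: payoffs [3, 5] → best response B (payoff 5)
  P2 vs A: payoffs [1, 5] → best response Y (payoff 5)
  P2 vs B: payoffs [5, 5] → best response X/Y (payoff 5)
Mutual best responses: (B,X), (B,Y) → Nash equilibria.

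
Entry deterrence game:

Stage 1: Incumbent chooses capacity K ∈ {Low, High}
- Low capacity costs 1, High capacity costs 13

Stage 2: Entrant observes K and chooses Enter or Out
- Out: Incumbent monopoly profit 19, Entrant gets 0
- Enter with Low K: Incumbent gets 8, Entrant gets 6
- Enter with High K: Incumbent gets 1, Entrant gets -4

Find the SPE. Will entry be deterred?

SPE: (Low, Enter|Low, Out|High); Entry not deterred. Incumbent net profit = 7, Entrant gets 6

Work:
After Low K: Entrant enters (6 > 0)
After High K: Entrant stays out (-4 < 0)
Incumbent: Low → 8−1=7, High → 19−13=6
Incumbent chooses Low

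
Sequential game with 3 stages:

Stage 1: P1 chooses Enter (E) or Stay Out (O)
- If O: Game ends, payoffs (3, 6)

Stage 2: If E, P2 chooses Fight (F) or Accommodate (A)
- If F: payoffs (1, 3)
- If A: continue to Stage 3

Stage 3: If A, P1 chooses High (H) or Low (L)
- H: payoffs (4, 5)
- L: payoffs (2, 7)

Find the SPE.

SPE: (E, A, H); Outcome (4, 5)

Work:
Stage 3: P1 chooses H (4 vs 2)
Stage 2: P2: F->3, A->5 (anticipating H). Choose A
Stage 1: P1: O->3, E->4 (anticipating A, H). Choose E
SPE path: E -> A -> H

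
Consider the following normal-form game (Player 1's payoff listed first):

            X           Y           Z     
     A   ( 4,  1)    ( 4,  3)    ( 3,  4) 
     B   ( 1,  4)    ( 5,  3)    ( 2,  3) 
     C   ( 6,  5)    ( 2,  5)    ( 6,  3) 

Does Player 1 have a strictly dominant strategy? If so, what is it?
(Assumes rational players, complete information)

No strictly dominant strategy exists for Player 1

Work:
A strategy strictly dominates another if it gives a strictly higher payoff against every opponent action. Compare each pair of P1's strategies column-by-column:
  A vs B: [4 vs 1, 4 vs 5, 3 vs 2] → A does not strictly dominate B (column Y: 4 ≤ 5)
  A vs C: [4 vs 6, 4 vs 2, 3 vs 6] → A does not strictly dominate C (column X: 4 ≤ 6)
  B vs A: [1 vs 4, 5 vs 4, 2 vs 3] → B does not strictly dominate A (column X: 1 ≤ 4)
  B vs C: [1 vs 6, 5 vs 2, 2 vs 6] → B does not strictly dominate C (column X: 1 ≤ 6)
  C vs A: [6 vs 4, 2 vs 4, 6 vs 3] → C does not strictly dominate A (column Y: 2 ≤ 4)
  C vs B: [6 vs 1, 2 vs 5, 6 vs 2] → C does not strictly dominate B (column Y: 2 ≤ 5)
No single strategy strictly dominates all others → no strictly dominant strategy.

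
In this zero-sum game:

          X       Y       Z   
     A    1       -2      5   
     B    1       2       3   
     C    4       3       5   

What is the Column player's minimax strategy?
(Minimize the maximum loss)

Column should play Y, value = 3

Work:
Column player minimizes Row's maximum payoff:
Column X: max payoff to Row = 4
Column Y: max payoff to Row = 3
Column Z: max payoff to Row = 5
Minimum is 3, achieved by column Y.
Minimax strategy: Y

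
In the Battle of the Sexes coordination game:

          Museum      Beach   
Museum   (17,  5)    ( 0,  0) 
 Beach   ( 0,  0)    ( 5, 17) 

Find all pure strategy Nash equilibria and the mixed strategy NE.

Pure NE: (Museum, Museum) and (Beach, Beach); Mixed NE: p = 0.7727, q = 0.2273

Work:
Check pure NE:
(Museum, Museum): (17, 5) - no unilateral deviation beneficial
(Beach, Beach): (5, 17) - no unilateral deviation beneficial
Mixed NE: P1 plays Museum with p = 0.7727, P2 plays Museum with q = 0.2273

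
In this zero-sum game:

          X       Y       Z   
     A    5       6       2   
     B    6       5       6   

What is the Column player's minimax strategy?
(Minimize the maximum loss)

Column should play X or Y or Z (all achieve the minimum), value = 6

Work:
Column player minimizes Row's maximum payoff:
Column X: max payoff to Row = 6
Column Y: max payoff to Row = 6
Column Z: max payoff to Row = 6
Minimum is 6, achieved by columns X, Y, Z (tied).
Each of X or Y or Z is a minimax strategy.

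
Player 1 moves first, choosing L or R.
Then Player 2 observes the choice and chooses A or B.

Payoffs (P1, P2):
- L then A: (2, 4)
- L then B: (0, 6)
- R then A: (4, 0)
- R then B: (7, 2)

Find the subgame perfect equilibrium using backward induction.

P1 plays R, P2 plays B after L and B after R; Payoff (7, 2)

Work:
Backward induction:
After L: P2 chooses B → P1 gets 0
After R: P2 chooses B → P1 gets 7
P1 chooses R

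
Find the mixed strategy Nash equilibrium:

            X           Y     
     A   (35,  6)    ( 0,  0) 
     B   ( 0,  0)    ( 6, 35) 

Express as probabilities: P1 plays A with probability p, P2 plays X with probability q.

p = 0.8537, q = 0.1463

Work:
Find probabilities that make opponent indifferent:
P2 chooses q to make P1 indifferent between A and B
P1 chooses p to make P2 indifferent between X and Y
Mixed NE: P1 plays (A: 0.8537, B: 0.1463), P2 plays (X: 0.1463, Y: 0.8537)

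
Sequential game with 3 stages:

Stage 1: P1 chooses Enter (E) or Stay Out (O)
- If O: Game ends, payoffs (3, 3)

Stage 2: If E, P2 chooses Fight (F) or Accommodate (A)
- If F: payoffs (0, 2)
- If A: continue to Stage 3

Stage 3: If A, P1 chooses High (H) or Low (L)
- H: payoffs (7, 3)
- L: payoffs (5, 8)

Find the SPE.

SPE: (E, A, H); Outcome (7, 3)

Work:
Stage 3: P1 chooses H (7 vs 5)
Stage 2: P2: F->2, A->3 (anticipating H). Choose A
Stage 1: P1: O->3, E->7 (anticipating A, H). Choose E
SPE path: E -> A -> H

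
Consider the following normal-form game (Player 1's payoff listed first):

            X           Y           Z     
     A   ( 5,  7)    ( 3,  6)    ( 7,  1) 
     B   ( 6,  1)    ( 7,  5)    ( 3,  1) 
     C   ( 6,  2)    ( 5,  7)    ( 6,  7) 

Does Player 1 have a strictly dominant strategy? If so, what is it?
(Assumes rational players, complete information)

No strictly dominant strategy exists for Player 1

Work:
A strategy strictly dominates another if it gives a strictly higher payoff against every opponent action. Compare each pair of P1's strategies column-by-column:
  A vs B: [5 vs 6, 3 vs 7, 7 vs 3] → A does not strictly dominate B (column X: 5 ≤ 6)
  A vs C: [5 vs 6, 3 vs 5, 7 vs 6] → A does not strictly dominate C (column X: 5 ≤ 6)
  B vs A: [6 vs 5, 7 vs 3, 3 vs 7] → B does not strictly dominate A (column Z: 3 ≤ 7)
  B vs C: [6 vs 6, 7 vs 5, 3 vs 6] → B does not strictly dominate C (column X: 6 ≤ 6)
  C vs A: [6 vs 5, 5 vs 3, 6 vs 7] → C does not strictly dominate A (column Z: 6 ≤ 7)
  C vs B: [6 vs 6, 5 vs 7, 6 vs 3] → C does not strictly dominate B (column X: 6 ≤ 6)
No single strategy strictly dominates all others → no strictly dominant strategy.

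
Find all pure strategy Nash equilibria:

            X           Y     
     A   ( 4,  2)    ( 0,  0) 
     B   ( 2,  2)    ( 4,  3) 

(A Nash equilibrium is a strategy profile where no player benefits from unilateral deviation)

Nash equilibrium: (A, X), (B, Y)

Work:
Best responses:
  P1 vs X: payoffs [4, 2] → best response A (payoff 4)
  P1 vs Y: payoffs [0, 4] → best response B (payoff 4)
  P2 vs A: payoffs [2, 0] → best response X (payoff 2)
  P2 vs B: payoffs [2, 3] → best response Y (payoff 3)
Mutual best responses: (A,X), (B,Y) → Nash equilibria.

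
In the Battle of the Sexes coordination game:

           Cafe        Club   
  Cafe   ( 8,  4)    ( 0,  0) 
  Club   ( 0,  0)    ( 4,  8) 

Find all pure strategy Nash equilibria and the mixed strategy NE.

Pure NE: (Cafe, Cafe) and (Club, Club); Mixed NE: p = 0.6667, q = 0.3333

Work:
Check pure NE:
(Cafe, Cafe): (8, 4) - no unilateral deviation beneficial
(Club, Club): (4, 8) - no unilateral deviation beneficial
Mixed NE: P1 plays Cafe with p = 0.6667, P2 plays Cafe with q = 0.3333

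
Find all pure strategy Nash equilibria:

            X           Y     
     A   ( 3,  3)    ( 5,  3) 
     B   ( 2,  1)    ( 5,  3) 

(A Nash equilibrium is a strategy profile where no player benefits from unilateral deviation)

Nash equilibrium: (A, X), (A, Y), (B, Y)

Work:
Best responses:
  P1 vs X: payoffs [3, 2] → best response A (payoff 3)
  P1 vs Y: payoffs [5, 5] → best response A/B (payoff 5)
  P2 vs A: payoffs [3, 3] → best response X/Y (payoff 3)
  P2 vs B: payoffs [1, 3] → best response Y (payoff 3)
Mutual best responses: (A,X), (A,Y), (B,Y) → Nash equilibria.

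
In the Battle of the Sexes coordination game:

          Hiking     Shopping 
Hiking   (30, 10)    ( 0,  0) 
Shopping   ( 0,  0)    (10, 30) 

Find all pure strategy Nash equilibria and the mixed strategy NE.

Pure NE: (Hiking, Hiking) and (Shopping, Shopping); Mixed NE: p = 0.75, q = 0.25

Work:
Check pure NE:
(Hiking, Hiking): (30, 10) - no unilateral deviation beneficial
(Shopping, Shopping): (10, 30) - no unilateral deviation beneficial
Mixed NE: P1 plays Hiking with p = 0.75, P2 plays Hiking with q = 0.25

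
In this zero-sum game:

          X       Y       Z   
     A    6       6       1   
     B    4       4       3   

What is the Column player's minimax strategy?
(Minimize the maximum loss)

Column should play Z, value = 3

Work:
Column player minimizes Row's maximum payoff:
Column X: max payoff to Row = 6
Column Y: max payoff to Row = 6
Column Z: max payoff to Row = 3
Minimum is 3, achieved by column Z.
Minimax strategy: Z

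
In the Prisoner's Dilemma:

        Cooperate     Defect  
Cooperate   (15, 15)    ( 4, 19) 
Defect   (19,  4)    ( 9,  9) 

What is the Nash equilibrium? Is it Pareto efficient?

(Defect, Defect) is NE; not Pareto efficient

Work:
Defect dominates Cooperate for both players:
If P2 cooperates: Defect (19) > Cooperate (15)
If P2 defects: Defect (9) > Cooperate (4)
NE: (Defect, Defect) with payoff (9, 9)
But (Cooperate, Cooperate) = (15, 15) Pareto dominates (9, 9)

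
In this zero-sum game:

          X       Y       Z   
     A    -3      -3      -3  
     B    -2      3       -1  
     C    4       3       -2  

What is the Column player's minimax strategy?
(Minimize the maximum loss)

Column should play Z, value = -1

Work:
Column player minimizes Row's maximum payoff:
Column X: max payoff to Row = 4
Column Y: max payoff to Row = 3
Column Z: max payoff to Row = -1
Minimum is -1, achieved by column Z.
Minimax strategy: Z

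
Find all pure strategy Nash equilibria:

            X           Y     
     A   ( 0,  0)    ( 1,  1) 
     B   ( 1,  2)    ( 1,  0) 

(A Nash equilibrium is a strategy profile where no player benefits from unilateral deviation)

Nash equilibrium: (A, Y), (B, X)

Work:
Best responses:
  P1 vs X: payoffs [0, 1] → best response B (payoff 1)
  P1 vs Y: payoffs [1, 1] → best response A/B (payoff 1)
  P2 vs A: payoffs [0, 1] → best response Y (payoff 1)
  P2 vs B: payoffs [2, 0] → best response X (payoff 2)
Mutual best responses: (A,Y), (B,X) → Nash equilibria.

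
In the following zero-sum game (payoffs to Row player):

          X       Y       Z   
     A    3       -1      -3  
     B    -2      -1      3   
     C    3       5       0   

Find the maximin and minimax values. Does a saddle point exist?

Maximin = 0, Minimax = 3, Saddle: False

Work:
Row minimums: [-3, -2, 0] → maximin = 0
Column maximums: [3, 5, 3] → minimax = 3
No saddle point (maximin ≠ minimax). Mixed strategy needed.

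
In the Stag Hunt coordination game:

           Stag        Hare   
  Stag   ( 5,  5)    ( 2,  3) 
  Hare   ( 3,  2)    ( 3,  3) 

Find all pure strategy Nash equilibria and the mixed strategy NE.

Pure NE: (Stag, Stag) and (Hare, Hare); Mixed NE: p = 0.3333, q = 0.3333

Work:
Check pure NE:
(Stag, Stag): (5, 5) - no unilateral deviation beneficial
(Hare, Hare): (3, 3) - no unilateral deviation beneficial
Mixed NE: P1 plays Stag with p = 0.3333, P2 plays Stag with q = 0.3333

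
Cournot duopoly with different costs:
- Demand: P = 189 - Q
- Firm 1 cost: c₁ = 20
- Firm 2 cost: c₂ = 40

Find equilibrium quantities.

q₁* = 63.0, q₂* = 43.0

Work:
Reaction: q₁ = (189 - 20 - q₂)/2
Reaction: q₂ = (189 - 40 - q₁)/2
Solve simultaneously:
q₁* = (189 - 2×20 + 40)/3 = 63.0
q₂* = (189 - 2×40 + 20)/3 = 43.0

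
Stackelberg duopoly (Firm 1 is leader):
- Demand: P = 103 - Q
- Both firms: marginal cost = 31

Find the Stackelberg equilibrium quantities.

q₁* (leader) = 36.0, q₂* (follower) = 18.0

Work:
Follower's reaction: q₂ = (a - c - q₁)/2
Leader substitutes: π₁ = q₁·(a - q₁ - (a-c-q₁)/2 - c)
FOC: q₁* = (103 - 31)/2 = 36.00
Then: q₂* = (103 - 31 - 36.0)/2 = 18.00
Leader has first-mover advantage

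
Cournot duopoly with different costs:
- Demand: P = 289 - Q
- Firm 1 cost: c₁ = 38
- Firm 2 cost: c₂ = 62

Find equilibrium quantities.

q₁* = 91.67, q₂* = 67.67

Work:
Reaction: q₁ = (289 - 38 - q₂)/2
Reaction: q₂ = (289 - 62 - q₁)/2
Solve simultaneously:
q₁* = (289 - 2×38 + 62)/3 = 91.67
q₂* = (289 - 2×62 + 38)/3 = 67.67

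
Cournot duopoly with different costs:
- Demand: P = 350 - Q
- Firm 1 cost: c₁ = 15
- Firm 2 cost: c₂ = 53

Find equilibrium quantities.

q₁* = 124.33, q₂* = 86.33

Work:
Reaction: q₁ = (350 - 15 - q₂)/2
Reaction: q₂ = (350 - 53 - q₁)/2
Solve simultaneously:
q₁* = (350 - 2×15 + 53)/3 = 124.33
q₂* = (350 - 2×53 + 15)/3 = 86.33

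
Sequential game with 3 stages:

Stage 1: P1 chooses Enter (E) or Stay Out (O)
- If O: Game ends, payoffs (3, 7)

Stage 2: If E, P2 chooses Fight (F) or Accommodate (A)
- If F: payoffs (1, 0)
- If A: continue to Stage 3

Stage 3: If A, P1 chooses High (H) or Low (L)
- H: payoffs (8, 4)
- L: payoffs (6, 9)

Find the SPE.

SPE: (E, A, H); Outcome (8, 4)

Work:
Stage 3: P1 chooses H (8 vs 6)
Stage 2: P2: F->0, A->4 (anticipating H). Choose A
Stage 1: P1: O->3, E->8 (anticipating A, H). Choose E
SPE path: E -> A -> H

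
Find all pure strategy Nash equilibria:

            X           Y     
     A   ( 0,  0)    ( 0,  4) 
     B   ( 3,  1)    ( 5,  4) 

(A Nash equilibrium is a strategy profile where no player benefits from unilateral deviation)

Nash equilibrium: (B, Y)

Work:
Best responses:
  P1 vs X: payoffs [0, 3] → best response B (payoff 3)
  P1 vs Y: payoffs [0, 5] → best response B (payoff 5)
  P2 vs A: payoffs [0, 4] → best response Y (payoff 4)
  P2 vs B: payoffs [1, 4] → best response Y (payoff 4)
Mutual best responses: (B,Y) → Nash equilibria.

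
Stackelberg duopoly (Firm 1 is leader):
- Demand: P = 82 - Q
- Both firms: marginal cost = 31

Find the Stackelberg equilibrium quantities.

q₁* (leader) = 25.5, q₂* (follower) = 12.75

Work:
Follower's reaction: q₂ = (a - c - q₁)/2
Leader substitutes: π₁ = q₁·(a - q₁ - (a-c-q₁)/2 - c)
FOC: q₁* = (82 - 31)/2 = 25.50
Then: q₂* = (82 - 31 - 25.5)/2 = 12.75
Leader has first-mover advantage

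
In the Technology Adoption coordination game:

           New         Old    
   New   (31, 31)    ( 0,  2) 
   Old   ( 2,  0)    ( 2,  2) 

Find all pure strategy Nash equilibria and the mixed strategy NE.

Pure NE: (New, New) and (Old, Old); Mixed NE: p = 0.0645, q = 0.0645

Work:
Check pure NE:
(New, New): (31, 31) - no unilateral deviation beneficial
(Old, Old): (2, 2) - no unilateral deviation beneficial
Mixed NE: P1 plays New with p = 0.0645, P2 plays New with q = 0.0645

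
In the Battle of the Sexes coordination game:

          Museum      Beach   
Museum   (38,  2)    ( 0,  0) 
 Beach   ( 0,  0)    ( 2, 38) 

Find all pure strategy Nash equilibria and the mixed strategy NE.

Pure NE: (Museum, Museum) and (Beach, Beach); Mixed NE: p = 0.95, q = 0.05

Work:
Check pure NE:
(Museum, Museum): (38, 2) - no unilateral deviation beneficial
(Beach, Beach): (2, 38) - no unilateral deviation beneficial
Mixed NE: P1 plays Museum with p = 0.95, P2 plays Museum with q = 0.05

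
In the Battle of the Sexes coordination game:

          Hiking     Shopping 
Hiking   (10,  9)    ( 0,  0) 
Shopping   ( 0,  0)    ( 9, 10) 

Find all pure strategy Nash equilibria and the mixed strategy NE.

Pure NE: (Hiking, Hiking) and (Shopping, Shopping); Mixed NE: p = 0.5263, q = 0.4737

Work:
Check pure NE:
(Hiking, Hiking): (10, 9) - no unilateral deviation beneficial
(Shopping, Shopping): (9, 10) - no unilateral deviation beneficial
Mixed NE: P1 plays Hiking with p = 0.5263, P2 plays Hiking with q = 0.4737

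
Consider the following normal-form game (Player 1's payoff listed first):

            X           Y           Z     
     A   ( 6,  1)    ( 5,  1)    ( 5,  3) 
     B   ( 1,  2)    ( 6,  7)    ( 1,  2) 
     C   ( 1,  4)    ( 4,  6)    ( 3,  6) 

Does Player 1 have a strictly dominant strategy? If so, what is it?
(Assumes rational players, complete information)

No strictly dominant strategy exists for Player 1

Work:
A strategy strictly dominates another if it gives a strictly higher payoff against every opponent action. Compare each pair of P1's strategies column-by-column:
  A vs B: [6 vs 1, 5 vs 6, 5 vs 1] → A does not strictly dominate B (column Y: 5 ≤ 6)
  A vs C: [6 vs 1, 5 vs 4, 5 vs 3] → A strictly dominates C
  B vs A: [1 vs 6, 6 vs 5, 1 vs 5] → B does not strictly dominate A (column X: 1 ≤ 6)
  B vs C: [1 vs 1, 6 vs 4, 1 vs 3] → B does not strictly dominate C (column X: 1 ≤ 1)
  C vs A: [1 vs 6, 4 vs 5, 3 vs 5] → C does not strictly dominate A (column X: 1 ≤ 6)
  C vs B: [1 vs 1, 4 vs 6, 3 vs 1] → C does not strictly dominate B (column X: 1 ≤ 1)
No single strategy strictly dominates all others → no strictly dominant strategy.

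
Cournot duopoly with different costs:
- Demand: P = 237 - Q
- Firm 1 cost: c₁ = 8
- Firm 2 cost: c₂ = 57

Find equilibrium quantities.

q₁* = 92.67, q₂* = 43.67

Work:
Reaction: q₁ = (237 - 8 - q₂)/2
Reaction: q₂ = (237 - 57 - q₁)/2
Solve simultaneously:
q₁* = (237 - 2×8 + 57)/3 = 92.67
q₂* = (237 - 2×57 + 8)/3 = 43.67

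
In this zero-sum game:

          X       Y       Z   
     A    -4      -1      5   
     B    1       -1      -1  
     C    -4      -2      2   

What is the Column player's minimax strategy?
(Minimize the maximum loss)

Column should play Y, value = -1

Work:
Column player minimizes Row's maximum payoff:
Column X: max payoff to Row = 1
Column Y: max payoff to Row = -1
Column Z: max payoff to Row = 5
Minimum is -1, achieved by column Y.
Minimax strategy: Y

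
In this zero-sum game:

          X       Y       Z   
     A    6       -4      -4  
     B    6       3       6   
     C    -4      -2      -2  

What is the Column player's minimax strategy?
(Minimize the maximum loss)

Column should play Y, value = 3

Work:
Column player minimizes Row's maximum payoff:
Column X: max payoff to Row = 6
Column Y: max payoff to Row = 3
Column Z: max payoff to Row = 6
Minimum is 3, achieved by column Y.
Minimax strategy: Y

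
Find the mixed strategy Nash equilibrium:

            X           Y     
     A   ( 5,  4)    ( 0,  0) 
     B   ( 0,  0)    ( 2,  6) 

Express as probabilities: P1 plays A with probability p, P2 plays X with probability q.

p = 0.6, q = 0.2857

Work:
Find probabilities that make opponent indifferent:
P2 chooses q to make P1 indifferent between A and B
P1 chooses p to make P2 indifferent between X and Y
Mixed NE: P1 plays (A: 0.6, B: 0.4), P2 plays (X: 0.2857, Y: 0.7143)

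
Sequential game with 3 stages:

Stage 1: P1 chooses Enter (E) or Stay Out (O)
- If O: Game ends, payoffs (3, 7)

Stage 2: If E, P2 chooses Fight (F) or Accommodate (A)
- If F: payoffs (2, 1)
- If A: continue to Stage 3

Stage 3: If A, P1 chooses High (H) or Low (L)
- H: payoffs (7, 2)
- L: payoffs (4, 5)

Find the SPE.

SPE: (E, A, H); Outcome (7, 2)

Work:
Stage 3: P1 chooses H (7 vs 4)
Stage 2: P2: F->1, A->2 (anticipating H). Choose A
Stage 1: P1: O->3, E->7 (anticipating A, H). Choose E
SPE path: E -> A -> H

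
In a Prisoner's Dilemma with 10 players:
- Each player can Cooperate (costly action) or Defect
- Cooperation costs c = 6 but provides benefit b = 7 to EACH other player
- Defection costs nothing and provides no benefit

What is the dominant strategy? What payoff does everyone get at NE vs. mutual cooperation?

Dominant: Defect; NE payoff = 0; Coop payoff = 57

Work:
Defect dominates (saves cost c = 6, benefit to others is external)
NE: All defect → everyone gets 0
If all cooperate: each receives (9)×7 - 6 = 57
Social dilemma: 57 > 0 but NE gives 0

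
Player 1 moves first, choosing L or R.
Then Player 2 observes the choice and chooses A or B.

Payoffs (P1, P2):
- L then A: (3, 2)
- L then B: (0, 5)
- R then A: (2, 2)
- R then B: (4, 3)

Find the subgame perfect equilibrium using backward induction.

P1 plays R, P2 plays B after L and B after R; Payoff (4, 3)

Work:
Backward induction:
After L: P2 chooses B → P1 gets 0
After R: P2 chooses B → P1 gets 4
P1 chooses R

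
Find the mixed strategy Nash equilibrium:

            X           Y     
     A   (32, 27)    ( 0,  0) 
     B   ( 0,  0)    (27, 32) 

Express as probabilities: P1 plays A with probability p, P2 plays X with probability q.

p = 0.5424, q = 0.4576

Work:
Find probabilities that make opponent indifferent:
P2 chooses q to make P1 indifferent between A and B
P1 chooses p to make P2 indifferent between X and Y
Mixed NE: P1 plays (A: 0.5424, B: 0.4576), P2 plays (X: 0.4576, Y: 0.5424)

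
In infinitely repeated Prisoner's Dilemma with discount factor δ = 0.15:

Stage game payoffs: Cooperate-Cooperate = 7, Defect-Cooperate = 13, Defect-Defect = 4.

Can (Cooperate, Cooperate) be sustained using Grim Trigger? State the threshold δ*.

δ* = 0.6667; since δ = 0.15 < 0.6667, cooperation cannot be sustained

Work:
For Grim Trigger:
Cooperate forever: 7/(1-δ)
Defect then punished: 13 + 4·δ/(1-δ)
Need: 7/(1-δ) ≥ 13 + 4·δ/(1-δ)
Solving: δ ≥ (T-R)/(T-P) = (13-7)/(13-4) = 0.6667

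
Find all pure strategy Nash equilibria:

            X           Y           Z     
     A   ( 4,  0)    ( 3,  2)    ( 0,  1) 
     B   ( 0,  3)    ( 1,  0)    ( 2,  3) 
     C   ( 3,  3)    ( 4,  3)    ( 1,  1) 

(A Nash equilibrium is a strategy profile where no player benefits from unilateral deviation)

Nash equilibrium: (B, Z), (C, Y)

Work:
Best responses:
  P1 vs X: payoffs [4, 0, 3] → best response A (payoff 4)
  P1 vs Y: payoffs [3, 1, 4] → best response C (payoff 4)
  P1 vs Z: payoffs [0, 2, 1] → best response B (payoff 2)
  P2 vs A: payoffs [0, 2, 1] → best response Y (payoff 2)
  P2 vs B: payoffs [3, 0, 3] → best response X/Z (payoff 3)
  P2 vs C: payoffs [3, 3, 1] → best response X/Y (payoff 3)
Mutual best responses: (B,Z), (C,Y) → Nash equilibria.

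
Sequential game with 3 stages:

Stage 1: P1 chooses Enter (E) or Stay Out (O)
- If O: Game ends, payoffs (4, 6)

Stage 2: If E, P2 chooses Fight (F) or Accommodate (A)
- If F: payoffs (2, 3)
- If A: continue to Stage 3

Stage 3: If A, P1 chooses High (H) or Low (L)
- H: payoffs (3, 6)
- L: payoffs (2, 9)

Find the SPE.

SPE: (O, A, H); Outcome (4, 6)

Work:
Stage 3: P1 chooses H (3 vs 2)
Stage 2: P2: F->3, A->6 (anticipating H). Choose A
Stage 1: P1: O->4, E->3 (anticipating A, H). Choose O
SPE path: O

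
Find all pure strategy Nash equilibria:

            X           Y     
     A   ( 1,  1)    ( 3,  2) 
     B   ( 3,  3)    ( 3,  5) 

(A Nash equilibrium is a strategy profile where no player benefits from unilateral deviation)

Nash equilibrium: (A, Y), (B, Y)

Work:
Best responses:
  P1 vs X: payoffs [1, 3] → best response B (payoff 3)
  P1 vs Y: payoffs [3, 3] → best response A/B (payoff 3)
  P2 vs A: payoffs [1, 2] → best response Y (payoff 2)
  P2 vs B: payoffs [3, 5] → best response Y (payoff 5)
Mutual best responses: (A,Y), (B,Y) → Nash equilibria.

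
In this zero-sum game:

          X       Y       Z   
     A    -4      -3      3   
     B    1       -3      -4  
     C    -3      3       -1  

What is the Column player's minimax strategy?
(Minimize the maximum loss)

Column should play X, value = 1

Work:
Column player minimizes Row's maximum payoff:
Column X: max payoff to Row = 1
Column Y: max payoff to Row = 3
Column Z: max payoff to Row = 3
Minimum is 1, achieved by column X.
Minimax strategy: X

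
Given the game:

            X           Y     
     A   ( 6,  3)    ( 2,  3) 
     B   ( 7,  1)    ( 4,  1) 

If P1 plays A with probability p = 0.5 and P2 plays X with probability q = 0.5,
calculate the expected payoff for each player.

E[P1] = 4.75, E[P2] = 2.0

Work:
E[P1] = p·q·π₁(A,X) + p·(1-q)·π₁(A,Y) + (1-p)·q·π₁(B,X) + (1-p)·(1-q)·π₁(B,Y)
= 0.5·0.5·6 + 0.5·0.5·2 + 0.5·0.5·7 + 0.5·0.5·4
= 4.75

E[P2] = 2.0 (similar calculation)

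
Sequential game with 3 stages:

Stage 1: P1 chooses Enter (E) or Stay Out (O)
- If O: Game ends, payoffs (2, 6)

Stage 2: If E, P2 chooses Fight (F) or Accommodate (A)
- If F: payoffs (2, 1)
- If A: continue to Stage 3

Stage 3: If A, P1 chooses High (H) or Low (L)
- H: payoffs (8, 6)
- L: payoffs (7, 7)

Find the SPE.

SPE: (E, A, H); Outcome (8, 6)

Work:
Stage 3: P1 chooses H (8 vs 7)
Stage 2: P2: F->1, A->6 (anticipating H). Choose A
Stage 1: P1: O->2, E->8 (anticipating A, H). Choose E
SPE path: E -> A -> H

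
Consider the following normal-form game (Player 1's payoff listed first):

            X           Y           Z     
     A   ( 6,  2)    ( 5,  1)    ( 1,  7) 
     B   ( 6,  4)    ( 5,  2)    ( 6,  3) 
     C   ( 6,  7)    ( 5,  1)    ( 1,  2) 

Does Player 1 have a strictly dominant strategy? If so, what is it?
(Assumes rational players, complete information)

No strictly dominant strategy exists for Player 1

Work:
A strategy strictly dominates another if it gives a strictly higher payoff against every opponent action. Compare each pair of P1's strategies column-by-column:
  A vs B: [6 vs 6, 5 vs 5, 1 vs 6] → A does not strictly dominate B (column X: 6 ≤ 6)
  A vs C: [6 vs 6, 5 vs 5, 1 vs 1] → A does not strictly dominate C (column X: 6 ≤ 6)
  B vs A: [6 vs 6, 5 vs 5, 6 vs 1] → B does not strictly dominate A (column X: 6 ≤ 6)
  B vs C: [6 vs 6, 5 vs 5, 6 vs 1] → B does not strictly dominate C (column X: 6 ≤ 6)
  C vs A: [6 vs 6, 5 vs 5, 1 vs 1] → C does not strictly dominate A (column X: 6 ≤ 6)
  C vs B: [6 vs 6, 5 vs 5, 1 vs 6] → C does not strictly dominate B (column X: 6 ≤ 6)
No single strategy strictly dominates all others → no strictly dominant strategy.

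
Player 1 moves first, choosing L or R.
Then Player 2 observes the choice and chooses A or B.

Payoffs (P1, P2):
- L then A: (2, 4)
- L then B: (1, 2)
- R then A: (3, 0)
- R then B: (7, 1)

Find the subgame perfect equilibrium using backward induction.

P1 plays R, P2 plays A after L and B after R; Payoff (7, 1)

Work:
Backward induction:
After L: P2 chooses A → P1 gets 2
After R: P2 chooses B → P1 gets 7
P1 chooses R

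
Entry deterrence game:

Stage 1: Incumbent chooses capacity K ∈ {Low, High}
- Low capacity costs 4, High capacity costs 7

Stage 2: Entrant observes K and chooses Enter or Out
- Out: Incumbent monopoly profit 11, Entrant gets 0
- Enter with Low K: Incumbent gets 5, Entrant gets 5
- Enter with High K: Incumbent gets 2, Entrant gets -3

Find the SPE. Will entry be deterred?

SPE: (High, Enter|Low, Out|High); Entry deterred. Incumbent net profit = 4

Work:
After Low K: Entrant enters (5 > 0)
After High K: Entrant stays out (-3 < 0)
Incumbent: Low → 5−4=1, High → 11−7=4
Incumbent chooses High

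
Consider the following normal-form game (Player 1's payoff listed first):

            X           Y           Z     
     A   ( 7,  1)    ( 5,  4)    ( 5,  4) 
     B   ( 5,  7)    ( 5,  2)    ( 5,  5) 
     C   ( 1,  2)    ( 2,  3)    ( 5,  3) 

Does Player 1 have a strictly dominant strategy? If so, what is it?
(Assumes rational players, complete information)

No strictly dominant strategy exists for Player 1

Work:
A strategy strictly dominates another if it gives a strictly higher payoff against every opponent action. Compare each pair of P1's strategies column-by-column:
  A vs B: [7 vs 5, 5 vs 5, 5 vs 5] → A does not strictly dominate B (column Y: 5 ≤ 5)
  A vs C: [7 vs 1, 5 vs 2, 5 vs 5] → A does not strictly dominate C (column Z: 5 ≤ 5)
  B vs A: [5 vs 7, 5 vs 5, 5 vs 5] → B does not strictly dominate A (column X: 5 ≤ 7)
  B vs C: [5 vs 1, 5 vs 2, 5 vs 5] → B does not strictly dominate C (column Z: 5 ≤ 5)
  C vs A: [1 vs 7, 2 vs 5, 5 vs 5] → C does not strictly dominate A (column X: 1 ≤ 7)
  C vs B: [1 vs 5, 2 vs 5, 5 vs 5] → C does not strictly dominate B (column X: 1 ≤ 5)
No single strategy strictly dominates all others → no strictly dominant strategy.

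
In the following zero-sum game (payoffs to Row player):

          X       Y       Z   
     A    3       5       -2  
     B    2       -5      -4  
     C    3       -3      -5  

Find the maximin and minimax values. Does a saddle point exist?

Maximin = -2, Minimax = -2, Saddle: True

Work:
Row minimums: [-2, -5, -5] → maximin = -2
Column maximums: [3, 5, -2] → minimax = -2
Saddle point exists! Game value = -2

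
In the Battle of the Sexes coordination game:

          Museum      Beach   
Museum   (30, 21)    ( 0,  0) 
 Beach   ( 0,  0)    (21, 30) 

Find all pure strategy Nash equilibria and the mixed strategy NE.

Pure NE: (Museum, Museum) and (Beach, Beach); Mixed NE: p = 0.5882, q = 0.4118

Work:
Check pure NE:
(Museum, Museum): (30, 21) - no unilateral deviation beneficial
(Beach, Beach): (21, 30) - no unilateral deviation beneficial
Mixed NE: P1 plays Museum with p = 0.5882, P2 plays Museum with q = 0.4118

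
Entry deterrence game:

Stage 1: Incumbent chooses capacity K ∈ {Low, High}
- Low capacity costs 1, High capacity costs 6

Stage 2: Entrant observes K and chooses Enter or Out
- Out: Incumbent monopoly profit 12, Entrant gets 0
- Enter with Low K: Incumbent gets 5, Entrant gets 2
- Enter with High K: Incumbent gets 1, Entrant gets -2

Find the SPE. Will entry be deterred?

SPE: (High, Enter|Low, Out|High); Entry deterred. Incumbent net profit = 6

Work:
After Low K: Entrant enters (2 > 0)
After High K: Entrant stays out (-2 < 0)
Incumbent: Low → 5−1=4, High → 12−6=6
Incumbent chooses High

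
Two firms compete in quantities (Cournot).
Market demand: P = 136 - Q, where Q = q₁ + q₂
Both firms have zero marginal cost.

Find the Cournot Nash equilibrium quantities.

q₁* = q₂* = 45.33; P* = 45.33

Work:
Profit: π_i = P·q_i = (a - q_i - q_j)·q_i
FOC: ∂π_i/∂q_i = a - 2q_i - q_j = 0
Reaction function: q_i = (136 - q_j)/2
Symmetry: q* = 136/3 = 45.33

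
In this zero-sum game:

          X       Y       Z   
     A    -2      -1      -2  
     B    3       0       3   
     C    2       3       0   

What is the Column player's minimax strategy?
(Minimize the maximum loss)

Column should play X or Y or Z (all achieve the minimum), value = 3

Work:
Column player minimizes Row's maximum payoff:
Column X: max payoff to Row = 3
Column Y: max payoff to Row = 3
Column Z: max payoff to Row = 3
Minimum is 3, achieved by columns X, Y, Z (tied).
Each of X or Y or Z is a minimax strategy.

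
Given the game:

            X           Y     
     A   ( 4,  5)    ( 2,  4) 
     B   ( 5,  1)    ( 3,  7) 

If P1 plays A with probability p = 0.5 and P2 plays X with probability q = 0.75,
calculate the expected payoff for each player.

E[P1] = 4.0, E[P2] = 3.625

Work:
E[P1] = p·q·π₁(A,X) + p·(1-q)·π₁(A,Y) + (1-p)·q·π₁(B,X) + (1-p)·(1-q)·π₁(B,Y)
= 0.5·0.75·4 + 0.5·0.25·2 + 0.5·0.75·5 + 0.5·0.25·3
= 4.0

E[P2] = 3.625 (similar calculation)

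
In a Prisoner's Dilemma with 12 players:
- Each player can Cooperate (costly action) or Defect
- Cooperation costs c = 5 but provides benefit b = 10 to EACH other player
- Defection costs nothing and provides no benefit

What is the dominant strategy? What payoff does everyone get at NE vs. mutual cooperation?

Dominant: Defect; NE payoff = 0; Coop payoff = 105

Work:
Defect dominates (saves cost c = 5, benefit to others is external)
NE: All defect → everyone gets 0
If all cooperate: each receives (11)×10 - 5 = 105
Social dilemma: 105 > 0 but NE gives 0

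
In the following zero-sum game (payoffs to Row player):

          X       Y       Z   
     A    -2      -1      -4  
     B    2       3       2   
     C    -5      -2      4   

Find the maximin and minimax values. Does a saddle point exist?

Maximin = 2, Minimax = 2, Saddle: True

Work:
Row minimums: [-4, 2, -5] → maximin = 2
Column maximums: [2, 3, 4] → minimax = 2
Saddle point exists! Game value = 2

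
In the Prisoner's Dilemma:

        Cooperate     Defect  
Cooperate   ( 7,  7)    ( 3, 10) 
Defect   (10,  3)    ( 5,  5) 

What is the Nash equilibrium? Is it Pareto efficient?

(Defect, Defect) is NE; not Pareto efficient

Work:
Defect dominates Cooperate for both players:
If P2 cooperates: Defect (10) > Cooperate (7)
If P2 defects: Defect (5) > Cooperate (3)
NE: (Defect, Defect) with payoff (5, 5)
But (Cooperate, Cooperate) = (7, 7) Pareto dominates (5, 5)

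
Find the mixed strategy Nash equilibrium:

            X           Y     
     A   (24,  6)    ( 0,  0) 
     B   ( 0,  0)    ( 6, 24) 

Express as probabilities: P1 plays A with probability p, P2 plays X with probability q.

p = 0.8, q = 0.2

Work:
Find probabilities that make opponent indifferent:
P2 chooses q to make P1 indifferent between A and B
P1 chooses p to make P2 indifferent between X and Y
Mixed NE: P1 plays (A: 0.8, B: 0.2), P2 plays (X: 0.2, Y: 0.8)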